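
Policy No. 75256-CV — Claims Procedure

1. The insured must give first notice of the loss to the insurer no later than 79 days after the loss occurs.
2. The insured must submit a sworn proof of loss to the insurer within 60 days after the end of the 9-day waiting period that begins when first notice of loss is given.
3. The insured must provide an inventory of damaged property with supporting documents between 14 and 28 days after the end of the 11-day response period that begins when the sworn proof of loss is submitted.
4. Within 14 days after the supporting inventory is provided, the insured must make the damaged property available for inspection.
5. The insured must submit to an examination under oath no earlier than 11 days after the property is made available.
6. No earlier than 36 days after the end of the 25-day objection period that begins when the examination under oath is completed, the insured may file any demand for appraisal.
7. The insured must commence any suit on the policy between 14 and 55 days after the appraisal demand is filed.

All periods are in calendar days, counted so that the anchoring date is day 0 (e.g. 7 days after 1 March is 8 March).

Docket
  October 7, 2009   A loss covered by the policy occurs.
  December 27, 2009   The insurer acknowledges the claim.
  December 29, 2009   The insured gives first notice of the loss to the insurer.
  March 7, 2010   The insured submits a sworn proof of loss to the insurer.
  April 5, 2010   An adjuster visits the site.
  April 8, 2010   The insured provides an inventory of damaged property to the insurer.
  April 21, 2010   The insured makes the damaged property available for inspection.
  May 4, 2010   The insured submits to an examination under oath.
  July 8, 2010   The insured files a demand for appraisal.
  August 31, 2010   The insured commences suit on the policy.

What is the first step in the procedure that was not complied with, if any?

(1) due by October 7, 2009 + 79 days = December 25, 2009; December 29, 2009 misses that deadline by 4 days.
The procedure was therefore not followed at step 1.

Step 1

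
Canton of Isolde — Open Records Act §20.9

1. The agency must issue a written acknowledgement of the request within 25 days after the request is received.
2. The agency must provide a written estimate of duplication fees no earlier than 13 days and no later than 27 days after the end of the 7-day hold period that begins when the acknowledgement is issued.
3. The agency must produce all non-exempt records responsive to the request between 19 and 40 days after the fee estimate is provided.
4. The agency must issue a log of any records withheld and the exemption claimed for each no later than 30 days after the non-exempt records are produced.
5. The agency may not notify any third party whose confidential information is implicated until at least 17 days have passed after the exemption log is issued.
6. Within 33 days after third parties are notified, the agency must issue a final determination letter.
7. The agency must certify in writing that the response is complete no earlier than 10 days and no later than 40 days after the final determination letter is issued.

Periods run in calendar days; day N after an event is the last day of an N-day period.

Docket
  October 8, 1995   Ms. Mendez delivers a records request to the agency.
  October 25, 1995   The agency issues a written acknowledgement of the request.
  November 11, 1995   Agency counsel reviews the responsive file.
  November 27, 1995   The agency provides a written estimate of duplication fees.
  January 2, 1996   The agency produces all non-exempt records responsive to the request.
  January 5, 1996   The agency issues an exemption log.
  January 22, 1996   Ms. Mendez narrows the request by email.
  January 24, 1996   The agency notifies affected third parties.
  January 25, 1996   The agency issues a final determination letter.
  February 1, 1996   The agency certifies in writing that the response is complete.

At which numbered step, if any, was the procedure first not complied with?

(1) due by October 8, 1995 + 25 days = November 2, 1995; October 25, 1995 is within that limit.
(2) the permitted window runs from November 1, 1995 + 13 = November 14, 1995 to November 1, 1995 + 27 = November 28, 1995; done November 27, 1995, which is between those dates.
(3) the permitted window runs from November 27, 1995 + 19 = December 16, 1995 to November 27, 1995 + 40 = January 6, 1996; January 2, 1996 falls inside that range.
(4) due by January 2, 1996 + 30 days = February 1, 1996; done January 5, 1996 — timely.
(5) permitted from January 5, 1996 + 17 days = January 22, 1996 onward; done January 24, 1996, after the minimum wait.
(6) due by January 24, 1996 + 33 days = February 26, 1996; done January 25, 1996 — timely.
(7) the permitted window runs from January 25, 1996 + 10 = February 4, 1996 to January 25, 1996 + 40 = March 5, 1996; February 1, 1996 is 3 days too early.

Step 7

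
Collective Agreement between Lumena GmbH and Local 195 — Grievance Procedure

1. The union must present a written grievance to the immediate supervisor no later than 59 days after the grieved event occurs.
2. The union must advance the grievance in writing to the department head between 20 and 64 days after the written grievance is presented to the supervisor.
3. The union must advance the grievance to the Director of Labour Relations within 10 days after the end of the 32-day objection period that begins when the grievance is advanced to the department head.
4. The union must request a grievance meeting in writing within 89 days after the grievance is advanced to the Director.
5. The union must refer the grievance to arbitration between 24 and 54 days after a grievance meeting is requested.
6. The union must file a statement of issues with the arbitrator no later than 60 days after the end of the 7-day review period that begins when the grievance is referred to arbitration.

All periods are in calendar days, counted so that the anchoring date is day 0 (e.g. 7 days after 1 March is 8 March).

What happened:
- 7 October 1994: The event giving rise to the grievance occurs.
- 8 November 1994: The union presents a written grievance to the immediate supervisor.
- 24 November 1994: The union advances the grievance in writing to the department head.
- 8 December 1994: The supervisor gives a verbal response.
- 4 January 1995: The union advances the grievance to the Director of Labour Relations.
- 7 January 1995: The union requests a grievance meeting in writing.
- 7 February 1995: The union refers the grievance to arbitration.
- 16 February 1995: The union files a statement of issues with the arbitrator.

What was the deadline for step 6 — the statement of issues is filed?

15 April 1995

The grievance is referred to arbitration on 7 February 1995; the 7-day review period therefore ends 14 February 1995, and step 6 runs from that date. 60 days after 14 February 1995 is 15 April 1995.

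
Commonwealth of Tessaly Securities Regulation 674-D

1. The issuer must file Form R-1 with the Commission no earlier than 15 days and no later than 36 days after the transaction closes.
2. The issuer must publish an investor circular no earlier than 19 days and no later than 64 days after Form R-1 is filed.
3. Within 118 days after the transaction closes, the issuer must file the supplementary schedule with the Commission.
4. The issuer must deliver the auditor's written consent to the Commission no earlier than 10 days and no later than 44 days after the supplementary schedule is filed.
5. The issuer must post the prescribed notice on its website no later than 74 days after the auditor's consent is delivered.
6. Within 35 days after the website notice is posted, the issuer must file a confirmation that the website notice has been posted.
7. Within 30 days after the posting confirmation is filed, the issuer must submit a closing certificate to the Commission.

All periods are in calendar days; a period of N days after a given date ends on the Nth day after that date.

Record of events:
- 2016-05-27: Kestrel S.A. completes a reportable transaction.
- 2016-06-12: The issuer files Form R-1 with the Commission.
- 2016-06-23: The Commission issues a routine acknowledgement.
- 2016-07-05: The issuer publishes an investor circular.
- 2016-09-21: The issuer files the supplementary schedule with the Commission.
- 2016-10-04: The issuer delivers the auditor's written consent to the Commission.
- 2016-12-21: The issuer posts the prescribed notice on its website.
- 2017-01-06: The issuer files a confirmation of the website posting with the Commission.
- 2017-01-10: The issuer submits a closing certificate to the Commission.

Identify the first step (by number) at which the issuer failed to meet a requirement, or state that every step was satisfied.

Step 5

(1) the permitted window runs from 2016-05-27 + 15 = 2016-06-11 to 2016-05-27 + 36 = 2016-07-02; 2016-06-12 falls inside that range.
(2) the permitted window runs from 2016-06-12 + 19 = 2016-07-01 to 2016-06-12 + 64 = 2016-08-15; 2016-07-05 falls inside that range.
(3) due by 2016-05-27 + 118 days = 2016-09-22; completed 2016-09-21, before the deadline.
(4) the permitted window runs from 2016-09-21 + 10 = 2016-10-01 to 2016-09-21 + 44 = 2016-11-04; done 2016-10-04, which is between those dates.
(5) due by 2016-10-04 + 74 days = 2016-12-17; not done until 2016-12-21, 4 days after the deadline.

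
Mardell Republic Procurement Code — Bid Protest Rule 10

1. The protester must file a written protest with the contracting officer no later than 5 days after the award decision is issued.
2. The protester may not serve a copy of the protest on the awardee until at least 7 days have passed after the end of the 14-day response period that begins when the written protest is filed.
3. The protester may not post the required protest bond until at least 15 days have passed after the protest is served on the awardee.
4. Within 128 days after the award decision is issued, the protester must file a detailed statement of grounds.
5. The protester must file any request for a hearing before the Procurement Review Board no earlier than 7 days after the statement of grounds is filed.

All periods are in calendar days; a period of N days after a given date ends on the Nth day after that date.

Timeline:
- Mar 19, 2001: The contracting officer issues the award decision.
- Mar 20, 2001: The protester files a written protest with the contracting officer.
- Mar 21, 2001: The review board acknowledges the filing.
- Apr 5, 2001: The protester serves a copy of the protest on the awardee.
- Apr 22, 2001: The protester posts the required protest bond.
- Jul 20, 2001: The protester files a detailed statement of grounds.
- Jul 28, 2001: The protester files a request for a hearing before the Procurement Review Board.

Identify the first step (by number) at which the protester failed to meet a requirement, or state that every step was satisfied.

Step 2

(1) due by Mar 19, 2001 + 5 days = Mar 24, 2001; done Mar 20, 2001 — timely.
(2) permitted from Apr 3, 2001 + 7 days = Apr 10, 2001 onward; Apr 5, 2001 is 5 days before the earliest permitted date.
That is the first point of non-compliance.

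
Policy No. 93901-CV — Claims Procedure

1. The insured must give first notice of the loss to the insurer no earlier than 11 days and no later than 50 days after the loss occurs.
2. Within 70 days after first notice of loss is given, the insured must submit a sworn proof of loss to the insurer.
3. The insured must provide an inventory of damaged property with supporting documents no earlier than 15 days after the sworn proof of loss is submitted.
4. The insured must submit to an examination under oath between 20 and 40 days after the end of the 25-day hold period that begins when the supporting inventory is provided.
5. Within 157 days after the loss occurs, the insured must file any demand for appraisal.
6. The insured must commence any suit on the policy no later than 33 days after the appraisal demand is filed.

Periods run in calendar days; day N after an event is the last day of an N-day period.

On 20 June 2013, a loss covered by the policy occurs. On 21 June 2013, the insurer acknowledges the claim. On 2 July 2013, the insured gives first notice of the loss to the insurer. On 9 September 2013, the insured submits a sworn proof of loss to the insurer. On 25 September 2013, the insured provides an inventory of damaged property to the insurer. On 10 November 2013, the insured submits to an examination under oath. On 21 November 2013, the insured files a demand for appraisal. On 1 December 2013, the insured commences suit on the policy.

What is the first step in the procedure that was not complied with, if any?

None — every step was satisfied

(1) the permitted window runs from 20 June 2013 + 11 = 1 July 2013 to 20 June 2013 + 50 = 9 August 2013; done 2 July 2013 — within the window.
(2) due by 2 July 2013 + 70 days = 10 September 2013; 9 September 2013 is within that limit.
(3) permitted from 9 September 2013 + 15 days = 24 September 2013 onward; done 25 September 2013 — permitted.
(4) the permitted window runs from 20 October 2013 + 20 = 9 November 2013 to 20 October 2013 + 40 = 29 November 2013; done 10 November 2013 — within the window.
(5) due by 20 June 2013 + 157 days = 24 November 2013; completed 21 November 2013, before the deadline.
(6) due by 21 November 2013 + 33 days = 24 December 2013; done 1 December 2013 — timely.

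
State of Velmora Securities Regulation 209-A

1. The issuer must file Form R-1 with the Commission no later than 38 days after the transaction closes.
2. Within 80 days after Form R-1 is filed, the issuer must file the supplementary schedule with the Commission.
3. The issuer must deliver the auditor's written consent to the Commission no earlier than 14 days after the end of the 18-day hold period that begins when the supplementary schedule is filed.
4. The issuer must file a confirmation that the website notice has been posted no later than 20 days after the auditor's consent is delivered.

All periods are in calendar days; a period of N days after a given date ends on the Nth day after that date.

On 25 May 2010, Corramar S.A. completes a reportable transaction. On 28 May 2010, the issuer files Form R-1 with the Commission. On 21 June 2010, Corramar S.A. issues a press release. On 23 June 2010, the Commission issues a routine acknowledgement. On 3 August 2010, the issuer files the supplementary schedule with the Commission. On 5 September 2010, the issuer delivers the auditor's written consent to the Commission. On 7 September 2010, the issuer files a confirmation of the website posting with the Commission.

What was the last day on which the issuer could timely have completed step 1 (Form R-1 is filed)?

2 July 2010

Step 1 runs from 25 May 2010, when the transaction closes. 38 days after 25 May 2010 is 2 July 2010.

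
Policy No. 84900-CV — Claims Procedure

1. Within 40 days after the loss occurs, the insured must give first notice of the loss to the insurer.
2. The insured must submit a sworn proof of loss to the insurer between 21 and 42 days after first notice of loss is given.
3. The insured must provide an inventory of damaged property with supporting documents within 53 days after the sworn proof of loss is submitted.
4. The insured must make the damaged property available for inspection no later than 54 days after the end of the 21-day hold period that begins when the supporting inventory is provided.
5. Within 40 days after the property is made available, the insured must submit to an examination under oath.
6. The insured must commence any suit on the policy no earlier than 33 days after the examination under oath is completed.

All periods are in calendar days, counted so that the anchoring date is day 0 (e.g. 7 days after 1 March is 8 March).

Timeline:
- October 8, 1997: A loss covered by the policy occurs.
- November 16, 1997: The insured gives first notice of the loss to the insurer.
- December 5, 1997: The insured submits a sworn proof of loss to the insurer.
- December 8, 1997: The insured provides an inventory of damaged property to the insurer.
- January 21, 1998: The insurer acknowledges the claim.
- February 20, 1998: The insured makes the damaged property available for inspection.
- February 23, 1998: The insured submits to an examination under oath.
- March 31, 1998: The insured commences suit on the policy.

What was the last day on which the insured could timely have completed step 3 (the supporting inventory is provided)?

Step 3 runs from December 5, 1997, when the sworn proof of loss is submitted. 53 days after December 5, 1997 is January 27, 1998.

January 27, 1998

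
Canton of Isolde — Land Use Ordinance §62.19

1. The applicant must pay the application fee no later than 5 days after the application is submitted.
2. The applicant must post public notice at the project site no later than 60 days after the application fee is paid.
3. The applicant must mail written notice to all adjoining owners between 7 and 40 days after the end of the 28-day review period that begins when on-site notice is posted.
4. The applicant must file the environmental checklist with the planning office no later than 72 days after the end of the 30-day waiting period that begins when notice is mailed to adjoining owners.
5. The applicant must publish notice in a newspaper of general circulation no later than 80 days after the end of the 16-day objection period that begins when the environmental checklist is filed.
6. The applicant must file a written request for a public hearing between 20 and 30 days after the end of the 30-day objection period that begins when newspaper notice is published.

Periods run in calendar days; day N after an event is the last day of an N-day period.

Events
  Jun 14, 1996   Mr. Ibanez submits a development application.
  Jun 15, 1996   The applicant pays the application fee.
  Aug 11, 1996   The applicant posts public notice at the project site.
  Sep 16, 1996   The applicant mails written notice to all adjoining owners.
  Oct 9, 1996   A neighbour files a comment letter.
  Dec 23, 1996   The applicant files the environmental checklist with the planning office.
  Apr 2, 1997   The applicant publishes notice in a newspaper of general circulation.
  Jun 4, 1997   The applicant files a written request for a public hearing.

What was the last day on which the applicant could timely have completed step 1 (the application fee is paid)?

Jun 19, 1996

Step 1 runs from Jun 14, 1996, when the application is submitted. 5 days after Jun 14, 1996 is Jun 19, 1996.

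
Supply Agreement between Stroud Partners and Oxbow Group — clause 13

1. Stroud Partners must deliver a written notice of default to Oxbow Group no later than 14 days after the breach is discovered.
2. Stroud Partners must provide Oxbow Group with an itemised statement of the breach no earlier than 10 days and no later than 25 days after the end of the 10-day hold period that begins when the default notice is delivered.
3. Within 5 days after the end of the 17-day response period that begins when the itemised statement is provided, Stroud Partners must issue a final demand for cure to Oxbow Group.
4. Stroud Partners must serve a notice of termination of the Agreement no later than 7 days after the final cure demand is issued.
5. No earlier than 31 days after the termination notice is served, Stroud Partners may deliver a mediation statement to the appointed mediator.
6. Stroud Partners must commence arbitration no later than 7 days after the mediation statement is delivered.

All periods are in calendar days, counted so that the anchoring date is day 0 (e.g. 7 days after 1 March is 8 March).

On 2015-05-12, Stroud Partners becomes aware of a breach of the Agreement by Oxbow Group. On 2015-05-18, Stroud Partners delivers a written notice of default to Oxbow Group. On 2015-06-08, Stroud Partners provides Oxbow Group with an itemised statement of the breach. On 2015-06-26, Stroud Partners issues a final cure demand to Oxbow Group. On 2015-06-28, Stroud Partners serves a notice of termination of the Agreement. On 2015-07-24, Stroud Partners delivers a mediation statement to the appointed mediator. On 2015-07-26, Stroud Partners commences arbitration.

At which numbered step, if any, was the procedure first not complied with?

(1) due by 2015-05-12 + 14 days = 2015-05-26; 2015-05-18 is within that limit.
(2) the permitted window runs from 2015-05-28 + 10 = 2015-06-07 to 2015-05-28 + 25 = 2015-06-22; done 2015-06-08 — within the window.
(3) due by 2015-06-25 + 5 days = 2015-06-30; completed 2015-06-26, before the deadline.
(4) due by 2015-06-26 + 7 days = 2015-07-03; done 2015-06-28 — timely.
(5) permitted from 2015-06-28 + 31 days = 2015-07-29 onward; 2015-07-24 is 5 days before the earliest permitted date.
That is the first point of non-compliance.

Step 5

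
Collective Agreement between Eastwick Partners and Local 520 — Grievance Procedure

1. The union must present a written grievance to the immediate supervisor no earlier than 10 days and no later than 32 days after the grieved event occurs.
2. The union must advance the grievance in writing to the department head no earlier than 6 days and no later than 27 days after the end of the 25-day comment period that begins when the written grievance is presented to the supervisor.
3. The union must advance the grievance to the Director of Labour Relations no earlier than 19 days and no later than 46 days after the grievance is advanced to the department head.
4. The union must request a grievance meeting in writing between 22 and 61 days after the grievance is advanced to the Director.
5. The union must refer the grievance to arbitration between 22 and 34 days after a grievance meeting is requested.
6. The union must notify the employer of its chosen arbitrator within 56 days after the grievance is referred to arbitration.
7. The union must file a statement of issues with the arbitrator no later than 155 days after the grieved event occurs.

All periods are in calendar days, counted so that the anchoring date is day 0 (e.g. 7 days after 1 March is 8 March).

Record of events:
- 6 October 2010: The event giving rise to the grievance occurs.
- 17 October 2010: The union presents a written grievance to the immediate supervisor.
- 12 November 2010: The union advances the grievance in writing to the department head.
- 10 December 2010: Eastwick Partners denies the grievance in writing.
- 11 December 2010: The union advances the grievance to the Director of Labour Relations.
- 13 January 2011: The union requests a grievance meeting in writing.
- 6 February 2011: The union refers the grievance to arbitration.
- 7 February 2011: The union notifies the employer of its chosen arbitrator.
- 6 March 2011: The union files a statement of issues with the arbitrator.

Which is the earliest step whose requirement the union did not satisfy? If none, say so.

Step 1 — 10 and 32 days from 6 October 2010 (when the grieved event occurs) are 16 October 2010 and 7 November 2010 respectively; done 17 October 2010 — within the window.
Step 2 — 6 and 27 days from 11 November 2010 (end of the 25-day comment period, which began when the written grievance is presented to the supervisor on 17 October 2010) are 17 November 2010 and 8 December 2010 respectively; done 12 November 2010 — 5 days before the window opened.

Step 2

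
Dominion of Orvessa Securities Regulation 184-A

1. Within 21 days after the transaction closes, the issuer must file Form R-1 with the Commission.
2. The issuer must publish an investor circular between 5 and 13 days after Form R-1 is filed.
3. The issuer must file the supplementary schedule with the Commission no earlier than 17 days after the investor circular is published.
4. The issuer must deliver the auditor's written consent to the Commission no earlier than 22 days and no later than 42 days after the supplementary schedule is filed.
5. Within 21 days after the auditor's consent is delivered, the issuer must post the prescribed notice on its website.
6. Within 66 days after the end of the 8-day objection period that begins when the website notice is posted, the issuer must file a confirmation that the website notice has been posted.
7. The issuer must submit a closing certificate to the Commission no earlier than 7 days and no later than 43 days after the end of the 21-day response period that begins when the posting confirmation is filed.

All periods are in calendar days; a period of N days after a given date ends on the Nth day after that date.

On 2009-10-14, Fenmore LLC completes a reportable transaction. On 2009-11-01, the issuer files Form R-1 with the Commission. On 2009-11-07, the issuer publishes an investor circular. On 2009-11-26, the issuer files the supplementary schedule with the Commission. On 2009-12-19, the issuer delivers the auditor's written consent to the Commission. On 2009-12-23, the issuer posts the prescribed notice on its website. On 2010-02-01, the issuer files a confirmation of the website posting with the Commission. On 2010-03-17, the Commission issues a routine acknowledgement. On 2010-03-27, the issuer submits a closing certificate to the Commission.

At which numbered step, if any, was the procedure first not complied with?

(1) due by 2009-10-14 + 21 days = 2009-11-04; completed 2009-11-01, before the deadline.
(2) the permitted window runs from 2009-11-01 + 5 = 2009-11-06 to 2009-11-01 + 13 = 2009-11-14; 2009-11-07 falls inside that range.
(3) permitted from 2009-11-07 + 17 days = 2009-11-24 onward; 2009-11-26 is on or after that date.
(4) the permitted window runs from 2009-11-26 + 22 = 2009-12-18 to 2009-11-26 + 42 = 2010-01-07; done 2009-12-19, which is between those dates.
(5) due by 2009-12-19 + 21 days = 2010-01-09; 2009-12-23 is within that limit.
(6) due by 2009-12-31 + 66 days = 2010-03-07; done 2010-02-01 — timely.
(7) the permitted window runs from 2010-02-22 + 7 = 2010-03-01 to 2010-02-22 + 43 = 2010-04-06; done 2010-03-27 — within the window.

None — every step was satisfied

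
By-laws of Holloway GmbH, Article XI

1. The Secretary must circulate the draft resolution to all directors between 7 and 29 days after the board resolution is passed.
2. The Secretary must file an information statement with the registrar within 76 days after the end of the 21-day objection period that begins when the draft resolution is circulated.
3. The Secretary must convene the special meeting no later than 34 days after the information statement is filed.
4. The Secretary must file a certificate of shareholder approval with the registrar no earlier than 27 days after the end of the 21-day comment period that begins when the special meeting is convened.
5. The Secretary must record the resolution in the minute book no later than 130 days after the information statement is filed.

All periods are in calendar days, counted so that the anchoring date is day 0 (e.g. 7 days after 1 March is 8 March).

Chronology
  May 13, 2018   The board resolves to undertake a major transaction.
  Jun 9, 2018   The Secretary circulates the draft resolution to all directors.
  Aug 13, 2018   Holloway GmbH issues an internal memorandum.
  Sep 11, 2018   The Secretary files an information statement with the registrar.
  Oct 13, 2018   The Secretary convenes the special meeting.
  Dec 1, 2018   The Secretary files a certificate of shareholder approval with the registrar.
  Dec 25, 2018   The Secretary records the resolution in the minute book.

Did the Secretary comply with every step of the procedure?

Step 1 — 7 and 29 days from May 13, 2018 (when the board resolution is passed) are May 20, 2018 and Jun 11, 2018 respectively; done Jun 9, 2018, which is between those dates.
Step 2 — counting 76 days from Jun 30, 2018 (end of the 21-day objection period, which began when the draft resolution is circulated on Jun 9, 2018) gives a deadline of Sep 14, 2018; done Sep 11, 2018 — timely.
Step 3 — counting 34 days from Sep 11, 2018 (when the information statement is filed) gives a deadline of Oct 15, 2018; done Oct 13, 2018 — timely.
Step 4 — must wait 27 days from Nov 3, 2018 (end of the 21-day comment period, which began when the special meeting is convened on Oct 13, 2018), so not before Nov 30, 2018; Dec 1, 2018 is on or after that date.
Step 5 — counting 130 days from Sep 11, 2018 (when the information statement is filed) gives a deadline of Jan 19, 2019; completed Dec 25, 2018, before the deadline.

Yes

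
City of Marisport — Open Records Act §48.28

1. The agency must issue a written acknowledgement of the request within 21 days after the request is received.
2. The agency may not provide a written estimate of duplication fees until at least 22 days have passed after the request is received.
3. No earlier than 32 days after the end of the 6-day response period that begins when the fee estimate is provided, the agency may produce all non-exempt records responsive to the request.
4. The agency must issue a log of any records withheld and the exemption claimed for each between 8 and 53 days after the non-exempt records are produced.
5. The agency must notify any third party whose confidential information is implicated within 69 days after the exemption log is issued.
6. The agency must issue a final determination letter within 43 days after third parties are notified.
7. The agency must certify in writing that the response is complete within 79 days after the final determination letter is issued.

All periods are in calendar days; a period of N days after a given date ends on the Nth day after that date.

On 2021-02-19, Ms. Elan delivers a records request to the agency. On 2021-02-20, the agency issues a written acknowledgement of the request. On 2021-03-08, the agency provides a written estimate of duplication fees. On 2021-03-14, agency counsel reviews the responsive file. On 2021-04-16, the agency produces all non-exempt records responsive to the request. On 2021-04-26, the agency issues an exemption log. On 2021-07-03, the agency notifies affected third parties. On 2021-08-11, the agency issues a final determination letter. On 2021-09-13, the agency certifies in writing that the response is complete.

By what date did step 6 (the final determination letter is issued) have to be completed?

2021-08-15

Step 6 runs from 2021-07-03, when third parties are notified. 43 days after 2021-07-03 is 2021-08-15.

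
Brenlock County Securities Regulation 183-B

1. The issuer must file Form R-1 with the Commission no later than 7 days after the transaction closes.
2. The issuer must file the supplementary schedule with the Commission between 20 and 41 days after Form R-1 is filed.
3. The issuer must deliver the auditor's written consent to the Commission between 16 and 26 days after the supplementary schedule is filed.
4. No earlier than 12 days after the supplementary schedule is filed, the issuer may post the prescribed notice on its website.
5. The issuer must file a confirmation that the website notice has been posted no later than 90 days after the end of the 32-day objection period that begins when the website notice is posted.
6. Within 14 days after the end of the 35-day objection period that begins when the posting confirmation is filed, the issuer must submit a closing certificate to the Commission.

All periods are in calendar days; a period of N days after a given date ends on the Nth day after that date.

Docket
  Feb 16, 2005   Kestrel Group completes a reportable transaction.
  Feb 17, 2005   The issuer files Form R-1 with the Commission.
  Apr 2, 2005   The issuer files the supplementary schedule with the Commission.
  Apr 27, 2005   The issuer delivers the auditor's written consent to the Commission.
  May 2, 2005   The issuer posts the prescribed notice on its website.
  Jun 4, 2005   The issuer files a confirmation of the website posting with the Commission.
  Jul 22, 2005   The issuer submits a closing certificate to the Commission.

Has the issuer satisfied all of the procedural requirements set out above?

Step 1: 7 days after Feb 16, 2005 (when the transaction closes) is Feb 23, 2005; Feb 17, 2005 is within that limit.
Step 2: the window is 20–41 days after Feb 17, 2005 (when Form R-1 is filed), so Mar 9, 2005 through Mar 30, 2005; done Apr 2, 2005 — 3 days after the window closed.
No need to go further; step 2 was not satisfied.

No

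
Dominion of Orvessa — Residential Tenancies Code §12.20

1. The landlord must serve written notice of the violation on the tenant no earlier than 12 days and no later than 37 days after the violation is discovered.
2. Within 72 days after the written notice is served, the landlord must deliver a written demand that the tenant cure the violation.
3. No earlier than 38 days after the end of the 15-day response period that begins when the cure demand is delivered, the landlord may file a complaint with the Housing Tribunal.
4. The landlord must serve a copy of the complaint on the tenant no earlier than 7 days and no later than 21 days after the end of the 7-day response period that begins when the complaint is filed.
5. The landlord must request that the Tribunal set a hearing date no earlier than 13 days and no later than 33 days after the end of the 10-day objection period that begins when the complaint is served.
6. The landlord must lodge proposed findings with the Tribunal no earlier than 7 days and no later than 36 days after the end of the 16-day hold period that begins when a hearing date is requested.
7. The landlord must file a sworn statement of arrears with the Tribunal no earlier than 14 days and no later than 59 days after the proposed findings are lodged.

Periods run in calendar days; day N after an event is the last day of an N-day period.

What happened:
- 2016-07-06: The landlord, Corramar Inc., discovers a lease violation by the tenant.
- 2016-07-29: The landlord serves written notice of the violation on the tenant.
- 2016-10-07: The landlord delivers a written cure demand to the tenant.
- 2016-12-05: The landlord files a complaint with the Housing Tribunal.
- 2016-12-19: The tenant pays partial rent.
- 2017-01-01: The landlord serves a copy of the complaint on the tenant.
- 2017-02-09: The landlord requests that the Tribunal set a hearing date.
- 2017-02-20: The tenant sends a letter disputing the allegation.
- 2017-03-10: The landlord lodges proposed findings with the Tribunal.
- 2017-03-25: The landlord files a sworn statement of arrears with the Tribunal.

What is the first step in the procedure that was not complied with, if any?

None — every step was satisfied

(1) the permitted window runs from 2016-07-06 + 12 = 2016-07-18 to 2016-07-06 + 37 = 2016-08-12; done 2016-07-29 — within the window.
(2) due by 2016-07-29 + 72 days = 2016-10-09; completed 2016-10-07, before the deadline.
(3) permitted from 2016-10-22 + 38 days = 2016-11-29 onward; done 2016-12-05 — permitted.
(4) the permitted window runs from 2016-12-12 + 7 = 2016-12-19 to 2016-12-12 + 21 = 2017-01-02; 2017-01-01 falls inside that range.
(5) the permitted window runs from 2017-01-11 + 13 = 2017-01-24 to 2017-01-11 + 33 = 2017-02-13; 2017-02-09 falls inside that range.
(6) the permitted window runs from 2017-02-25 + 7 = 2017-03-04 to 2017-02-25 + 36 = 2017-04-02; done 2017-03-10 — within the window.
(7) the permitted window runs from 2017-03-10 + 14 = 2017-03-24 to 2017-03-10 + 59 = 2017-05-08; done 2017-03-25 — within the window.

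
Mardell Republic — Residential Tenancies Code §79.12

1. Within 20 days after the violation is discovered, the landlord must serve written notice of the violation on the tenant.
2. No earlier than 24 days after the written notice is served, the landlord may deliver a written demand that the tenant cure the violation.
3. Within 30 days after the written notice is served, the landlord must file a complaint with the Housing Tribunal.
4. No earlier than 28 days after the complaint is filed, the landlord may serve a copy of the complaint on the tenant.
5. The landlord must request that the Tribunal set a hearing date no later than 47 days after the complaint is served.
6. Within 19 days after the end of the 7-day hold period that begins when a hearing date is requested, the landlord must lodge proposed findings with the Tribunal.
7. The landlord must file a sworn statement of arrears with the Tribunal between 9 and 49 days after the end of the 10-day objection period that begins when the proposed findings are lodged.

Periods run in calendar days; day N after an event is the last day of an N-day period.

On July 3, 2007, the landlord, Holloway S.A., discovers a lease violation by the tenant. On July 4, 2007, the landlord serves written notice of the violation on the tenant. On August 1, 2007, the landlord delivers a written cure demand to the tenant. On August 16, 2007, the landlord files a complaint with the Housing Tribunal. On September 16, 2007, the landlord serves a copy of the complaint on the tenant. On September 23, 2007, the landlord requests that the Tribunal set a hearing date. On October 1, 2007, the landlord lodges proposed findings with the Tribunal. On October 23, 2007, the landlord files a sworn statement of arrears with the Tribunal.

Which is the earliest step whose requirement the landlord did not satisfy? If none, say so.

Step 3

(1) due by July 3, 2007 + 20 days = July 23, 2007; July 4, 2007 is within that limit.
(2) permitted from July 4, 2007 + 24 days = July 28, 2007 onward; done August 1, 2007, after the minimum wait.
(3) due by July 4, 2007 + 30 days = August 3, 2007; not done until August 16, 2007, 13 days after the deadline.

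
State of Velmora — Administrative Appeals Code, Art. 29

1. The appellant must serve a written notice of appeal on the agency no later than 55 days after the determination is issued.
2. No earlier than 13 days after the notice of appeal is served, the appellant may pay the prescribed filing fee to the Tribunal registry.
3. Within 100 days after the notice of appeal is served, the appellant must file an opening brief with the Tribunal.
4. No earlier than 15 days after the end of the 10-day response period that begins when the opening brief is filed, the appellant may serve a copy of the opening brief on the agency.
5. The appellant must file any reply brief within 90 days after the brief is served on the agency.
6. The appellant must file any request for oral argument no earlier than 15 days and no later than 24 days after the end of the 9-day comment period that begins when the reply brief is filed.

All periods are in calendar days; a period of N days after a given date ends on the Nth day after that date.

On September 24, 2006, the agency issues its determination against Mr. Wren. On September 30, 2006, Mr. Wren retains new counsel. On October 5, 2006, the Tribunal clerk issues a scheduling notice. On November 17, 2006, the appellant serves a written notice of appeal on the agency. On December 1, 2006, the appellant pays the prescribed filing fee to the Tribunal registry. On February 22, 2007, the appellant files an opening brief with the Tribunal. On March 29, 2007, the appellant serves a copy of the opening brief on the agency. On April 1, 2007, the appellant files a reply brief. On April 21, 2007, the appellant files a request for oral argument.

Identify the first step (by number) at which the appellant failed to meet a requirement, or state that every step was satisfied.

Step 6

Step 1: 55 days after September 24, 2006 (when the determination is issued) is November 18, 2006; November 17, 2006 is within that limit.
Step 2: the earliest permitted date is 13 days after November 17, 2006 (when the notice of appeal is served), i.e. November 30, 2006; December 1, 2006 is on or after that date.
Step 3: 100 days after November 17, 2006 (when the notice of appeal is served) is February 25, 2007; completed February 22, 2007, before the deadline.
Step 4: the earliest permitted date is 15 days after March 4, 2007 (end of the 10-day response period, which began when the opening brief is filed on February 22, 2007), i.e. March 19, 2007; done March 29, 2007, after the minimum wait.
Step 5: 90 days after March 29, 2007 (when the brief is served on the agency) is June 27, 2007; April 1, 2007 is within that limit.
Step 6: the window is 15–24 days after April 10, 2007 (end of the 9-day comment period, which began when the reply brief is filed on April 1, 2007), so April 25, 2007 through May 4, 2007; done April 21, 2007 — 4 days before the window opened.
The analysis stops there.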